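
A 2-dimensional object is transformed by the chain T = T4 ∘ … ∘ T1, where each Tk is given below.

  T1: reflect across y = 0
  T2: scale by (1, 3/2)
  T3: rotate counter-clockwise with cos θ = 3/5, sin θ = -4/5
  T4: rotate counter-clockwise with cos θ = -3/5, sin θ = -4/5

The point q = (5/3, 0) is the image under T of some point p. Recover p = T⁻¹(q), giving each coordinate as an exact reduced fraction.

p = (-5/3, 0)

T1 = [1 0 0; 0 -1 0; 0 0 1]
T2·T1 = [1 0 0; 0 -3/2 0; 0 0 1]
T3·…·T1 = [3/5 -6/5 0; -4/5 -9/10 0; 0 0 1]
T4·…·T1 = [-1 0 0; 0 3/2 0; 0 0 1]
det M = -3/2; M⁻¹ = [-1 0 0; 0 2/3 0; 0 0 1]
M⁻¹ · (5/3, 0)ᵀ = (-5/3, 0)ᵀ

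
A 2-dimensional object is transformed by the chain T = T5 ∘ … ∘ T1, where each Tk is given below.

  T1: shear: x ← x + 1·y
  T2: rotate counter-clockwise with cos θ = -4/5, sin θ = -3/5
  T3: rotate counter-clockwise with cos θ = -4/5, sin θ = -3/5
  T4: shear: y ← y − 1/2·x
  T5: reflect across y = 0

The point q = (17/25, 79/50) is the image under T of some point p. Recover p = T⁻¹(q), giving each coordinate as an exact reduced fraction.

T1 = [1 1 0; 0 1 0; 0 0 1]
T2·T1 = [-4/5 -1/5 0; -3/5 -7/5 0; 0 0 1]
T3·…·T1 = [7/25 -17/25 0; 24/25 31/25 0; 0 0 1]
T4·…·T1 = [7/25 -17/25 0; 41/50 79/50 0; 0 0 1]
T5·…·T1 = [7/25 -17/25 0; -41/50 -79/50 0; 0 0 1]
det M = -1; M⁻¹ = [79/50 -17/25 0; -41/50 -7/25 0; 0 0 1]
M⁻¹ · (17/25, 79/50)ᵀ = (0, -1)ᵀ

p = (0, -1)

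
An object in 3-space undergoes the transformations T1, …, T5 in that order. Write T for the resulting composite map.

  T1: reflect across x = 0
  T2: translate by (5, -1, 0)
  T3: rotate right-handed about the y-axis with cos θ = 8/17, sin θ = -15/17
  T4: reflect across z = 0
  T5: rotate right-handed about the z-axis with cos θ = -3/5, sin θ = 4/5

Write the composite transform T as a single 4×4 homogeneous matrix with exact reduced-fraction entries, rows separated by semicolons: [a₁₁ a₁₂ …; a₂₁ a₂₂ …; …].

T = [24/85 -4/5 9/17 -52/85; -32/85 -3/5 -12/17 211/85; 15/17 0 -8/17 -75/17; 0 0 0 1]

T1 = [-1 0 0 0; 0 1 0 0; 0 0 1 0; 0 0 0 1]
T2·T1 = [-1 0 0 5; 0 1 0 -1; 0 0 1 0; 0 0 0 1]
T3·…·T1 = [-8/17 0 -15/17 40/17; 0 1 0 -1; -15/17 0 8/17 75/17; 0 0 0 1]
T4·…·T1 = [-8/17 0 -15/17 40/17; 0 1 0 -1; 15/17 0 -8/17 -75/17; 0 0 0 1]
T5·…·T1 = [24/85 -4/5 9/17 -52/85; -32/85 -3/5 -12/17 211/85; 15/17 0 -8/17 -75/17; 0 0 0 1]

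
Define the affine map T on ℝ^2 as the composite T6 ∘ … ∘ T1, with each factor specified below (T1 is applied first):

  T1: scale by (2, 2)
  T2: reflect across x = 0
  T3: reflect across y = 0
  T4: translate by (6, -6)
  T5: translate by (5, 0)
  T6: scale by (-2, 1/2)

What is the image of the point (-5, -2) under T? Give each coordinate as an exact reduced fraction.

T1 scale by (2, 2): (-5, -2) → (-10, -4)
T2 reflect across x = 0: (-10, -4) → (10, -4)
T3 reflect across y = 0: (10, -4) → (10, 4)
T4 translate by (6, -6): (10, 4) → (16, -2)
T5 translate by (5, 0): (16, -2) → (21, -2)
T6 scale by (-2, 1/2): (21, -2) → (-42, -1)

T(p) = (-42, -1)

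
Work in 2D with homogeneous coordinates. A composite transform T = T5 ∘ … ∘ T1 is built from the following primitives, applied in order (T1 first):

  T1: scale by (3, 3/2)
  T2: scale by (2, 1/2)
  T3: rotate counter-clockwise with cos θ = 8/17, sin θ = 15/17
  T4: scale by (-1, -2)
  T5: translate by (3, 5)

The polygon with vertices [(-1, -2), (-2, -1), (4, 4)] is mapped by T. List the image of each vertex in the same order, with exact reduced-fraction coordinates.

T1 scale by (3, 3/2): (-1, -2) → (-3, -3); (-2, -1) → (-6, -3/2); (4, 4) → (12, 6)
T2 scale by (2, 1/2): (-3, -3) → (-6, -3/2); (-6, -3/2) → (-12, -3/4); (12, 6) → (24, 3)
T3 rotate counter-clockwise with cos θ = 8/17, sin θ = 15/17: (-6, -3/2) → (-3/2, -6); (-12, -3/4) → (-339/68, -186/17); (24, 3) → (147/17, 384/17)
T4 scale by (-1, -2): (-3/2, -6) → (3/2, 12); (-339/68, -186/17) → (339/68, 372/17); (147/17, 384/17) → (-147/17, -768/17)
T5 translate by (3, 5): (3/2, 12) → (9/2, 17); (339/68, 372/17) → (543/68, 457/17); (-147/17, -768/17) → (-96/17, -683/17)

image vertices: (9/2, 17), (543/68, 457/17), (-96/17, -683/17)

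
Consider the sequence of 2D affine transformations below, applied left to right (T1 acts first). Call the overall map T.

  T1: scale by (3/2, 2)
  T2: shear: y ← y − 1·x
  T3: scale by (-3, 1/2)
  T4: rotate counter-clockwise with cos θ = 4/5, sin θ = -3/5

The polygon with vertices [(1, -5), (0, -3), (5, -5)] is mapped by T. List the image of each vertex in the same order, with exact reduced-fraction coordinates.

T1 scale by (3/2, 2): (1, -5) → (3/2, -10); (0, -3) → (0, -6); (5, -5) → (15/2, -10)
T2 shear: y ← y − 1·x: (3/2, -10) → (3/2, -23/2); (0, -6) → (0, -6); (15/2, -10) → (15/2, -35/2)
T3 scale by (-3, 1/2): (3/2, -23/2) → (-9/2, -23/4); (0, -6) → (0, -3); (15/2, -35/2) → (-45/2, -35/4)
T4 rotate counter-clockwise with cos θ = 4/5, sin θ = -3/5: (-9/2, -23/4) → (-141/20, -19/10); (0, -3) → (-9/5, -12/5); (-45/2, -35/4) → (-93/4, 13/2)

image vertices: (-141/20, -19/10), (-9/5, -12/5), (-93/4, 13/2)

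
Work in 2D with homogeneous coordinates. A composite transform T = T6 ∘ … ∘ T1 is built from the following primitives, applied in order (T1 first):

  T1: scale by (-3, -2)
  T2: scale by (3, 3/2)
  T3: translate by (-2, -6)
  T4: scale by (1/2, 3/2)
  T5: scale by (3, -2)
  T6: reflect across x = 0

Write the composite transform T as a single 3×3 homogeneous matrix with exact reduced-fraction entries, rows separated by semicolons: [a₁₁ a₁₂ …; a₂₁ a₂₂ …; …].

T1 = [-3 0 0; 0 -2 0; 0 0 1]
T2·T1 = [-9 0 0; 0 -3 0; 0 0 1]
T3·…·T1 = [-9 0 -2; 0 -3 -6; 0 0 1]
T4·…·T1 = [-9/2 0 -1; 0 -9/2 -9; 0 0 1]
T5·…·T1 = [-27/2 0 -3; 0 9 18; 0 0 1]
T6·…·T1 = [27/2 0 3; 0 9 18; 0 0 1]

T = [27/2 0 3; 0 9 18; 0 0 1]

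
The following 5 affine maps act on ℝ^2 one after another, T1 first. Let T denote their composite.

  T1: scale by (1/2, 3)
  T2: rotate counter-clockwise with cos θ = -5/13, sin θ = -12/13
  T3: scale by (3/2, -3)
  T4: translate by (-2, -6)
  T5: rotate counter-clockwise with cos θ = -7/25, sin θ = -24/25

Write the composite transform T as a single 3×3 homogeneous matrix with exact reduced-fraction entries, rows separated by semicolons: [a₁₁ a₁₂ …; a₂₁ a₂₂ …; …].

T = [141/100 54/25 -26/5; -36/325 -1611/325 18/5; 0 0 1]

T1 = [1/2 0 0; 0 3 0; 0 0 1]
T2·T1 = [-5/26 36/13 0; -6/13 -15/13 0; 0 0 1]
T3·…·T1 = [-15/52 54/13 0; 18/13 45/13 0; 0 0 1]
T4·…·T1 = [-15/52 54/13 -2; 18/13 45/13 -6; 0 0 1]
T5·…·T1 = [141/100 54/25 -26/5; -36/325 -1611/325 18/5; 0 0 1]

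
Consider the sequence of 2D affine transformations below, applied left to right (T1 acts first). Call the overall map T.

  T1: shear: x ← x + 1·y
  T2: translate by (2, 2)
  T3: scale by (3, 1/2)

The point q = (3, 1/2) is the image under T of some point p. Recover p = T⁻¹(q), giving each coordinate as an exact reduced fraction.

T1 = [1 1 0; 0 1 0; 0 0 1]
T2·T1 = [1 1 2; 0 1 2; 0 0 1]
T3·…·T1 = [3 3 6; 0 1/2 1; 0 0 1]
det M = 3/2; M⁻¹ = [1/3 -2 0; 0 2 -2; 0 0 1]
M⁻¹ · (3, 1/2)ᵀ = (0, -1)ᵀ

p = (0, -1)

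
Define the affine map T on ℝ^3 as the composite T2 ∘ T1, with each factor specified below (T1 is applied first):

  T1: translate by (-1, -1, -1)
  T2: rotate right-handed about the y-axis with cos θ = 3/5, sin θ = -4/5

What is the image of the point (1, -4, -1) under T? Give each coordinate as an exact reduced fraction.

T1 translate by (-1, -1, -1): (1, -4, -1) → (0, -5, -2)
T2 rotate right-handed about the y-axis with cos θ = 3/5, sin θ = -4/5: (0, -5, -2) → (8/5, -5, -6/5)

T(p) = (8/5, -5, -6/5)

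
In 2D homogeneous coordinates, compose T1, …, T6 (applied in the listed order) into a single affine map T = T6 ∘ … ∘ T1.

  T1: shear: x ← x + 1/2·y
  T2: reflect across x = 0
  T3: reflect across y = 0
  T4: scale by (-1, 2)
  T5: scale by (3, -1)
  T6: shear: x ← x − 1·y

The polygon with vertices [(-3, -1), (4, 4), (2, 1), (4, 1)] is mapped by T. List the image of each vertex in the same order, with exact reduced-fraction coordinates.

T1 shear: x ← x + 1/2·y: (-3, -1) → (-7/2, -1); (4, 4) → (6, 4); (2, 1) → (5/2, 1); (4, 1) → (9/2, 1)
T2 reflect across x = 0: (-7/2, -1) → (7/2, -1); (6, 4) → (-6, 4); (5/2, 1) → (-5/2, 1); (9/2, 1) → (-9/2, 1)
T3 reflect across y = 0: (7/2, -1) → (7/2, 1); (-6, 4) → (-6, -4); (-5/2, 1) → (-5/2, -1); (-9/2, 1) → (-9/2, -1)
T4 scale by (-1, 2): (7/2, 1) → (-7/2, 2); (-6, -4) → (6, -8); (-5/2, -1) → (5/2, -2); (-9/2, -1) → (9/2, -2)
T5 scale by (3, -1): (-7/2, 2) → (-21/2, -2); (6, -8) → (18, 8); (5/2, -2) → (15/2, 2); (9/2, -2) → (27/2, 2)
T6 shear: x ← x − 1·y: (-21/2, -2) → (-17/2, -2); (18, 8) → (10, 8); (15/2, 2) → (11/2, 2); (27/2, 2) → (23/2, 2)

image vertices: (-17/2, -2), (10, 8), (11/2, 2), (23/2, 2)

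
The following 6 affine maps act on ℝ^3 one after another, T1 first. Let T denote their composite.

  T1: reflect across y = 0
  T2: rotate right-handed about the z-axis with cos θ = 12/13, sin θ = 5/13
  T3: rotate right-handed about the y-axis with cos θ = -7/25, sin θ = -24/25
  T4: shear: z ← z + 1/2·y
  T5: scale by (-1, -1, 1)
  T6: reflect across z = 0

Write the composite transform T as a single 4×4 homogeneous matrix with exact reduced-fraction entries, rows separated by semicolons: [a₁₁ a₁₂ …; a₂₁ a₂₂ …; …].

T = [84/325 7/65 24/25 0; -5/13 12/13 0 0; -701/650 6/65 7/25 0; 0 0 0 1]

T1 = [1 0 0 0; 0 -1 0 0; 0 0 1 0; 0 0 0 1]
T2·T1 = [12/13 5/13 0 0; 5/13 -12/13 0 0; 0 0 1 0; 0 0 0 1]
T3·…·T1 = [-84/325 -7/65 -24/25 0; 5/13 -12/13 0 0; 288/325 24/65 -7/25 0; 0 0 0 1]
T4·…·T1 = [-84/325 -7/65 -24/25 0; 5/13 -12/13 0 0; 701/650 -6/65 -7/25 0; 0 0 0 1]
T5·…·T1 = [84/325 7/65 24/25 0; -5/13 12/13 0 0; 701/650 -6/65 -7/25 0; 0 0 0 1]
T6·…·T1 = [84/325 7/65 24/25 0; -5/13 12/13 0 0; -701/650 6/65 7/25 0; 0 0 0 1]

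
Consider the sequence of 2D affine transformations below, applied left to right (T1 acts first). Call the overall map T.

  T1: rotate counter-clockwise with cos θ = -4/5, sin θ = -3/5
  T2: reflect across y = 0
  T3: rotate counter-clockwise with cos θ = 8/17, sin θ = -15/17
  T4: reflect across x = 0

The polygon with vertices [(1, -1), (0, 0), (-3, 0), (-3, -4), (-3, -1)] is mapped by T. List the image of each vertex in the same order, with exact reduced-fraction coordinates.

image vertices: (71/85, 97/85), (0, 0), (39/85, -252/85), (75/17, -40/17), (123/85, -239/85)

T1 rotate counter-clockwise with cos θ = -4/5, sin θ = -3/5: (1, -1) → (-7/5, 1/5); (0, 0) → (0, 0); (-3, 0) → (12/5, 9/5); (-3, -4) → (0, 5); (-3, -1) → (9/5, 13/5)
T2 reflect across y = 0: (-7/5, 1/5) → (-7/5, -1/5); (0, 0) → (0, 0); (12/5, 9/5) → (12/5, -9/5); (0, 5) → (0, -5); (9/5, 13/5) → (9/5, -13/5)
T3 rotate counter-clockwise with cos θ = 8/17, sin θ = -15/17: (-7/5, -1/5) → (-71/85, 97/85); (0, 0) → (0, 0); (12/5, -9/5) → (-39/85, -252/85); (0, -5) → (-75/17, -40/17); (9/5, -13/5) → (-123/85, -239/85)
T4 reflect across x = 0: (-71/85, 97/85) → (71/85, 97/85); (0, 0) → (0, 0); (-39/85, -252/85) → (39/85, -252/85); (-75/17, -40/17) → (75/17, -40/17); (-123/85, -239/85) → (123/85, -239/85)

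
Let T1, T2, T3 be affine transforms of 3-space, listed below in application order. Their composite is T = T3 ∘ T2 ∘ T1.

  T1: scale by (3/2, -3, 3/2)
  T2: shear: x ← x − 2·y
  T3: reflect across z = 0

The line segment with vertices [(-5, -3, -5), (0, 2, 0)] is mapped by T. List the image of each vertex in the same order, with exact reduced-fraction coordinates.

image vertices: (-51/2, 9, 15/2), (12, -6, 0)

T1 scale by (3/2, -3, 3/2): (-5, -3, -5) → (-15/2, 9, -15/2); (0, 2, 0) → (0, -6, 0)
T2 shear: x ← x − 2·y: (-15/2, 9, -15/2) → (-51/2, 9, -15/2); (0, -6, 0) → (12, -6, 0)
T3 reflect across z = 0: (-51/2, 9, -15/2) → (-51/2, 9, 15/2); (12, -6, 0) → (12, -6, 0)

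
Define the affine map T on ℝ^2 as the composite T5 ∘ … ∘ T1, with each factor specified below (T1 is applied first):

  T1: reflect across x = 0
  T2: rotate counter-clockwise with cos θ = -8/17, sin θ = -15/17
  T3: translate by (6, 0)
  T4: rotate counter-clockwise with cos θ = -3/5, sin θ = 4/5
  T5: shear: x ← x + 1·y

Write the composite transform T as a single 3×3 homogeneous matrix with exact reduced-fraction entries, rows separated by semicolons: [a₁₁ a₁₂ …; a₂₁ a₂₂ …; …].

T = [-97/85 71/85 6/5; -13/85 84/85 24/5; 0 0 1]

T1 = [-1 0 0; 0 1 0; 0 0 1]
T2·T1 = [8/17 15/17 0; 15/17 -8/17 0; 0 0 1]
T3·…·T1 = [8/17 15/17 6; 15/17 -8/17 0; 0 0 1]
T4·…·T1 = [-84/85 -13/85 -18/5; -13/85 84/85 24/5; 0 0 1]
T5·…·T1 = [-97/85 71/85 6/5; -13/85 84/85 24/5; 0 0 1]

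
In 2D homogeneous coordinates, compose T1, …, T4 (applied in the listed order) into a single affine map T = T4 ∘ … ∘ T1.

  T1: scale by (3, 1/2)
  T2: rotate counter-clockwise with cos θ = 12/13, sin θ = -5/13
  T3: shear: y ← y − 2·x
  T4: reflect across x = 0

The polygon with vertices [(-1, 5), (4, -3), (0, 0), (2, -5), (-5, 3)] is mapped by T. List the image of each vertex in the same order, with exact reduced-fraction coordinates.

image vertices: (47/26, 92/13), (-21/2, -27), (0, 0), (-119/26, -179/13), (345/26, 438/13)

T1 scale by (3, 1/2): (-1, 5) → (-3, 5/2); (4, -3) → (12, -3/2); (0, 0) → (0, 0); (2, -5) → (6, -5/2); (-5, 3) → (-15, 3/2)
T2 rotate counter-clockwise with cos θ = 12/13, sin θ = -5/13: (-3, 5/2) → (-47/26, 45/13); (12, -3/2) → (21/2, -6); (0, 0) → (0, 0); (6, -5/2) → (119/26, -60/13); (-15, 3/2) → (-345/26, 93/13)
T3 shear: y ← y − 2·x: (-47/26, 45/13) → (-47/26, 92/13); (21/2, -6) → (21/2, -27); (0, 0) → (0, 0); (119/26, -60/13) → (119/26, -179/13); (-345/26, 93/13) → (-345/26, 438/13)
T4 reflect across x = 0: (-47/26, 92/13) → (47/26, 92/13); (21/2, -27) → (-21/2, -27); (0, 0) → (0, 0); (119/26, -179/13) → (-119/26, -179/13); (-345/26, 438/13) → (345/26, 438/13)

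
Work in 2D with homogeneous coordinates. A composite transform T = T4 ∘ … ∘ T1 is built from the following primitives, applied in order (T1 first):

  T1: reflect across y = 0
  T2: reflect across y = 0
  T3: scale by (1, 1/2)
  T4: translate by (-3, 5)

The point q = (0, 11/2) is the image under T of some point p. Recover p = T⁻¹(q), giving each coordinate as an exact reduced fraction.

p = (3, 1)

T1 = [1 0 0; 0 -1 0; 0 0 1]
T2·T1 = [1 0 0; 0 1 0; 0 0 1]
T3·…·T1 = [1 0 0; 0 1/2 0; 0 0 1]
T4·…·T1 = [1 0 -3; 0 1/2 5; 0 0 1]
det M = 1/2; M⁻¹ = [1 0 3; 0 2 -10; 0 0 1]
M⁻¹ · (0, 11/2)ᵀ = (3, 1)ᵀ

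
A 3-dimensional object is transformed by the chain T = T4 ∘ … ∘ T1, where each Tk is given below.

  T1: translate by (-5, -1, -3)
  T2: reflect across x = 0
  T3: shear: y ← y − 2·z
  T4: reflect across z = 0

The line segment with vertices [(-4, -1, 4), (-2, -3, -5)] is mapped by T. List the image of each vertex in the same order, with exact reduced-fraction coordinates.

image vertices: (9, -4, -1), (7, 12, 8)

T1 translate by (-5, -1, -3): (-4, -1, 4) → (-9, -2, 1); (-2, -3, -5) → (-7, -4, -8)
T2 reflect across x = 0: (-9, -2, 1) → (9, -2, 1); (-7, -4, -8) → (7, -4, -8)
T3 shear: y ← y − 2·z: (9, -2, 1) → (9, -4, 1); (7, -4, -8) → (7, 12, -8)
T4 reflect across z = 0: (9, -4, 1) → (9, -4, -1); (7, 12, -8) → (7, 12, 8)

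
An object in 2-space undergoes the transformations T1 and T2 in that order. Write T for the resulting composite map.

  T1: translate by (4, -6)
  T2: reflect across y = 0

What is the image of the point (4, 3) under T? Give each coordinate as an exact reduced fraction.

T1 translate by (4, -6): (4, 3) → (8, -3)
T2 reflect across y = 0: (8, -3) → (8, 3)

T(p) = (8, 3)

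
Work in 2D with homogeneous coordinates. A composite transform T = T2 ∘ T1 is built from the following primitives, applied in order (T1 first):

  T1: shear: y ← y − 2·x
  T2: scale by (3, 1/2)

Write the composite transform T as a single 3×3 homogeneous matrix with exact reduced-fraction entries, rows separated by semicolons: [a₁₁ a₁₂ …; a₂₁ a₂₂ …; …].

T1 = [1 0 0; -2 1 0; 0 0 1]
T2·T1 = [3 0 0; -1 1/2 0; 0 0 1]

T = [3 0 0; -1 1/2 0; 0 0 1]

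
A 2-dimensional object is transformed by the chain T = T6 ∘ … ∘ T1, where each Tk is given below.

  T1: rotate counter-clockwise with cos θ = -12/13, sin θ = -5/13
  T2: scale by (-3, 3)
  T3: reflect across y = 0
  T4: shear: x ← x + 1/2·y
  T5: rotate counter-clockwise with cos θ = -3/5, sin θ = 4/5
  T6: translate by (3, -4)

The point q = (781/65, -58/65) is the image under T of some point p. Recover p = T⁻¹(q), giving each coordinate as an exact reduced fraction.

p = (-2/3, -3)

T1 = [-12/13 5/13 0; -5/13 -12/13 0; 0 0 1]
T2·T1 = [36/13 -15/13 0; -15/13 -36/13 0; 0 0 1]
T3·…·T1 = [36/13 -15/13 0; 15/13 36/13 0; 0 0 1]
T4·…·T1 = [87/26 3/13 0; 15/13 36/13 0; 0 0 1]
T5·…·T1 = [-381/130 -153/65 0; 129/65 -96/65 0; 0 0 1]
T6·…·T1 = [-381/130 -153/65 3; 129/65 -96/65 -4; 0 0 1]
det M = 9; M⁻¹ = [-32/195 17/65 20/13; -43/195 -127/390 -25/39; 0 0 1]
M⁻¹ · (781/65, -58/65)ᵀ = (-2/3, -3)ᵀ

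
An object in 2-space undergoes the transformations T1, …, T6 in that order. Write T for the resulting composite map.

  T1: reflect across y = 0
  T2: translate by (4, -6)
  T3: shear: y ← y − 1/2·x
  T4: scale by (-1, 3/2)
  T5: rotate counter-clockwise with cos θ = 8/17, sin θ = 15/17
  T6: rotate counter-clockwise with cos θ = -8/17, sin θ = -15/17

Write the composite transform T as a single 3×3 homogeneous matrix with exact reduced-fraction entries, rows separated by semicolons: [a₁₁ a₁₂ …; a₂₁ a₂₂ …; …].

T = [-341/289 -360/289 -3524/289; 477/1156 -483/578 -972/289; 0 0 1]

T1 = [1 0 0; 0 -1 0; 0 0 1]
T2·T1 = [1 0 4; 0 -1 -6; 0 0 1]
T3·…·T1 = [1 0 4; -1/2 -1 -8; 0 0 1]
T4·…·T1 = [-1 0 -4; -3/4 -3/2 -12; 0 0 1]
T5·…·T1 = [13/68 45/34 148/17; -21/17 -12/17 -156/17; 0 0 1]
T6·…·T1 = [-341/289 -360/289 -3524/289; 477/1156 -483/578 -972/289; 0 0 1]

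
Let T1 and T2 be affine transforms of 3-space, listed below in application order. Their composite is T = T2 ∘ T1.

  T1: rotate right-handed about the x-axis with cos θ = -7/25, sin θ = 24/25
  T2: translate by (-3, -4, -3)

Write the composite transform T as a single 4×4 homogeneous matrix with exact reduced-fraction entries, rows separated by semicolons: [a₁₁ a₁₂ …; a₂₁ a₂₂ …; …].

T = [1 0 0 -3; 0 -7/25 -24/25 -4; 0 24/25 -7/25 -3; 0 0 0 1]

T1 = [1 0 0 0; 0 -7/25 -24/25 0; 0 24/25 -7/25 0; 0 0 0 1]
T2·T1 = [1 0 0 -3; 0 -7/25 -24/25 -4; 0 24/25 -7/25 -3; 0 0 0 1]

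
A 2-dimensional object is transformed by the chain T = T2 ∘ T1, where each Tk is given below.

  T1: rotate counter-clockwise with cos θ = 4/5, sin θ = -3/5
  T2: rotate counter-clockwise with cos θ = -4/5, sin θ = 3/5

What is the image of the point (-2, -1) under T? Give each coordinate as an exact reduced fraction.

T1 rotate counter-clockwise with cos θ = 4/5, sin θ = -3/5: (-2, -1) → (-11/5, 2/5)
T2 rotate counter-clockwise with cos θ = -4/5, sin θ = 3/5: (-11/5, 2/5) → (38/25, -41/25)

T(p) = (38/25, -41/25)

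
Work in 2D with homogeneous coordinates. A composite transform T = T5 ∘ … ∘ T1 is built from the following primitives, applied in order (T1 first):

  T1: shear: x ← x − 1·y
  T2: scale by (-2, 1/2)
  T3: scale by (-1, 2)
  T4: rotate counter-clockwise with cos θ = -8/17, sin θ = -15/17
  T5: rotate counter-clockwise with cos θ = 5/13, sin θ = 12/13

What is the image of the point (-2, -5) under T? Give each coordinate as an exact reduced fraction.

T(p) = (-15/221, -1726/221)

T1 shear: x ← x − 1·y: (-2, -5) → (3, -5)
T2 scale by (-2, 1/2): (3, -5) → (-6, -5/2)
T3 scale by (-1, 2): (-6, -5/2) → (6, -5)
T4 rotate counter-clockwise with cos θ = -8/17, sin θ = -15/17: (6, -5) → (-123/17, -50/17)
T5 rotate counter-clockwise with cos θ = 5/13, sin θ = 12/13: (-123/17, -50/17) → (-15/221, -1726/221)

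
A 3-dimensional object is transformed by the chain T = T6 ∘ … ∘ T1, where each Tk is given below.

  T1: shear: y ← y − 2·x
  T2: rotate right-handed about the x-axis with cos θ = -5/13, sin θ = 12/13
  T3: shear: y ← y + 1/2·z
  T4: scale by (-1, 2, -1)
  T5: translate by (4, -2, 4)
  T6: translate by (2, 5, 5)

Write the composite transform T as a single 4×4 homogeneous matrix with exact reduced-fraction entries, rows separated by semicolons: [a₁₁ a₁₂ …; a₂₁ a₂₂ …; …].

T1 = [1 0 0 0; -2 1 0 0; 0 0 1 0; 0 0 0 1]
T2·T1 = [1 0 0 0; 10/13 -5/13 -12/13 0; -24/13 12/13 -5/13 0; 0 0 0 1]
T3·…·T1 = [1 0 0 0; -2/13 1/13 -29/26 0; -24/13 12/13 -5/13 0; 0 0 0 1]
T4·…·T1 = [-1 0 0 0; -4/13 2/13 -29/13 0; 24/13 -12/13 5/13 0; 0 0 0 1]
T5·…·T1 = [-1 0 0 4; -4/13 2/13 -29/13 -2; 24/13 -12/13 5/13 4; 0 0 0 1]
T6·…·T1 = [-1 0 0 6; -4/13 2/13 -29/13 3; 24/13 -12/13 5/13 9; 0 0 0 1]

T = [-1 0 0 6; -4/13 2/13 -29/13 3; 24/13 -12/13 5/13 9; 0 0 0 1]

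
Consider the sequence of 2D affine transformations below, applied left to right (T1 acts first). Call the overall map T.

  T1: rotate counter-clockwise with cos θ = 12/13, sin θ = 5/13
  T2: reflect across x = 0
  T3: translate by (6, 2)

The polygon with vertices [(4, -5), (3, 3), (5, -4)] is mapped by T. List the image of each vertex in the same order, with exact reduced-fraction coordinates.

image vertices: (5/13, -14/13), (57/13, 77/13), (-2/13, 3/13)

T1 rotate counter-clockwise with cos θ = 12/13, sin θ = 5/13: (4, -5) → (73/13, -40/13); (3, 3) → (21/13, 51/13); (5, -4) → (80/13, -23/13)
T2 reflect across x = 0: (73/13, -40/13) → (-73/13, -40/13); (21/13, 51/13) → (-21/13, 51/13); (80/13, -23/13) → (-80/13, -23/13)
T3 translate by (6, 2): (-73/13, -40/13) → (5/13, -14/13); (-21/13, 51/13) → (57/13, 77/13); (-80/13, -23/13) → (-2/13, 3/13)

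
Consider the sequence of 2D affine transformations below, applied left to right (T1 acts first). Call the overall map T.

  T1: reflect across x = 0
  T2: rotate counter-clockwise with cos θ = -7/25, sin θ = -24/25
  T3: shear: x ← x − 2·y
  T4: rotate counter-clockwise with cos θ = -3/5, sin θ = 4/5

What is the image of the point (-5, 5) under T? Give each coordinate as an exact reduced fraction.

T1 reflect across x = 0: (-5, 5) → (5, 5)
T2 rotate counter-clockwise with cos θ = -7/25, sin θ = -24/25: (5, 5) → (17/5, -31/5)
T3 shear: x ← x − 2·y: (17/5, -31/5) → (79/5, -31/5)
T4 rotate counter-clockwise with cos θ = -3/5, sin θ = 4/5: (79/5, -31/5) → (-113/25, 409/25)

T(p) = (-113/25, 409/25)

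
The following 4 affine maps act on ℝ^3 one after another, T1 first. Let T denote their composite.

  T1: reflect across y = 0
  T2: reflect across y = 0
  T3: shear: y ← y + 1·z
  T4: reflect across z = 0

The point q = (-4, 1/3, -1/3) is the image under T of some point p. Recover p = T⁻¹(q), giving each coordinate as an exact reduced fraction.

T1 = [1 0 0 0; 0 -1 0 0; 0 0 1 0; 0 0 0 1]
T2·T1 = [1 0 0 0; 0 1 0 0; 0 0 1 0; 0 0 0 1]
T3·…·T1 = [1 0 0 0; 0 1 1 0; 0 0 1 0; 0 0 0 1]
T4·…·T1 = [1 0 0 0; 0 1 1 0; 0 0 -1 0; 0 0 0 1]
det M = -1; M⁻¹ = [1 0 0 0; 0 1 1 0; 0 0 -1 0; 0 0 0 1]
M⁻¹ · (-4, 1/3, -1/3)ᵀ = (-4, 0, 1/3)ᵀ

p = (-4, 0, 1/3)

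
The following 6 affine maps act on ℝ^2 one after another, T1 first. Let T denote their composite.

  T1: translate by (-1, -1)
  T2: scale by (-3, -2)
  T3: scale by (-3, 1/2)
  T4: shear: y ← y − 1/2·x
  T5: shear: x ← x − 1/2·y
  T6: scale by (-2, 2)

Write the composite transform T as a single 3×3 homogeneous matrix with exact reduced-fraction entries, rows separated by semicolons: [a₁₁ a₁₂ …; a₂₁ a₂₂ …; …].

T1 = [1 0 -1; 0 1 -1; 0 0 1]
T2·T1 = [-3 0 3; 0 -2 2; 0 0 1]
T3·…·T1 = [9 0 -9; 0 -1 1; 0 0 1]
T4·…·T1 = [9 0 -9; -9/2 -1 11/2; 0 0 1]
T5·…·T1 = [45/4 1/2 -47/4; -9/2 -1 11/2; 0 0 1]
T6·…·T1 = [-45/2 -1 47/2; -9 -2 11; 0 0 1]

T = [-45/2 -1 47/2; -9 -2 11; 0 0 1]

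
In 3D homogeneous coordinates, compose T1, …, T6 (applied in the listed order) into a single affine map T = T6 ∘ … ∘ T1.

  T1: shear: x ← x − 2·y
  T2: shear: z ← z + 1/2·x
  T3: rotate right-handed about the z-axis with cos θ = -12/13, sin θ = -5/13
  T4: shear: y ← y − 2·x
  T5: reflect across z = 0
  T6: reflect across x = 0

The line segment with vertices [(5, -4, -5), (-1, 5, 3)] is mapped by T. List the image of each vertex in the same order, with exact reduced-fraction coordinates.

T1 shear: x ← x − 2·y: (5, -4, -5) → (13, -4, -5); (-1, 5, 3) → (-11, 5, 3)
T2 shear: z ← z + 1/2·x: (13, -4, -5) → (13, -4, 3/2); (-11, 5, 3) → (-11, 5, -5/2)
T3 rotate right-handed about the z-axis with cos θ = -12/13, sin θ = -5/13: (13, -4, 3/2) → (-176/13, -17/13, 3/2); (-11, 5, -5/2) → (157/13, -5/13, -5/2)
T4 shear: y ← y − 2·x: (-176/13, -17/13, 3/2) → (-176/13, 335/13, 3/2); (157/13, -5/13, -5/2) → (157/13, -319/13, -5/2)
T5 reflect across z = 0: (-176/13, 335/13, 3/2) → (-176/13, 335/13, -3/2); (157/13, -319/13, -5/2) → (157/13, -319/13, 5/2)
T6 reflect across x = 0: (-176/13, 335/13, -3/2) → (176/13, 335/13, -3/2); (157/13, -319/13, 5/2) → (-157/13, -319/13, 5/2)

image vertices: (176/13, 335/13, -3/2), (-157/13, -319/13, 5/2)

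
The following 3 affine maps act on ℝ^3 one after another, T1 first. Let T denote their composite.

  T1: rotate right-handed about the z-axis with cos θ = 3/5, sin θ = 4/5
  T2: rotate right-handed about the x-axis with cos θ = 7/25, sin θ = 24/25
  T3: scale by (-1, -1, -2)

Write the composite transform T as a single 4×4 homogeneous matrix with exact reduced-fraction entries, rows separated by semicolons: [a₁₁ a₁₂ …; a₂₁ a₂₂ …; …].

T = [-3/5 4/5 0 0; -28/125 -21/125 24/25 0; -192/125 -144/125 -14/25 0; 0 0 0 1]

T1 = [3/5 -4/5 0 0; 4/5 3/5 0 0; 0 0 1 0; 0 0 0 1]
T2·T1 = [3/5 -4/5 0 0; 28/125 21/125 -24/25 0; 96/125 72/125 7/25 0; 0 0 0 1]
T3·…·T1 = [-3/5 4/5 0 0; -28/125 -21/125 24/25 0; -192/125 -144/125 -14/25 0; 0 0 0 1]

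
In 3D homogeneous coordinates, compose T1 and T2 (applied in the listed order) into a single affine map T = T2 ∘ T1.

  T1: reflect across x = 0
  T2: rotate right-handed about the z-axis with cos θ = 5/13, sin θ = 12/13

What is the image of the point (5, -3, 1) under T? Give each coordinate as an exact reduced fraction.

T(p) = (11/13, -75/13, 1)

T1 reflect across x = 0: (5, -3, 1) → (-5, -3, 1)
T2 rotate right-handed about the z-axis with cos θ = 5/13, sin θ = 12/13: (-5, -3, 1) → (11/13, -75/13, 1)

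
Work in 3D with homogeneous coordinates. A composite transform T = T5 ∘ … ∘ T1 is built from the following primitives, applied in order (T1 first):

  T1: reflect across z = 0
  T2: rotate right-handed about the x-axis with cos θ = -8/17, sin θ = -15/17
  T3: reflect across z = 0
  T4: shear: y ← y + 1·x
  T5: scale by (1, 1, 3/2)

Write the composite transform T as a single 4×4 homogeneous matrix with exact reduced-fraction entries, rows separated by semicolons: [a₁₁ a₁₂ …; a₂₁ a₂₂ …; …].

T1 = [1 0 0 0; 0 1 0 0; 0 0 -1 0; 0 0 0 1]
T2·T1 = [1 0 0 0; 0 -8/17 -15/17 0; 0 -15/17 8/17 0; 0 0 0 1]
T3·…·T1 = [1 0 0 0; 0 -8/17 -15/17 0; 0 15/17 -8/17 0; 0 0 0 1]
T4·…·T1 = [1 0 0 0; 1 -8/17 -15/17 0; 0 15/17 -8/17 0; 0 0 0 1]
T5·…·T1 = [1 0 0 0; 1 -8/17 -15/17 0; 0 45/34 -12/17 0; 0 0 0 1]

T = [1 0 0 0; 1 -8/17 -15/17 0; 0 45/34 -12/17 0; 0 0 0 1]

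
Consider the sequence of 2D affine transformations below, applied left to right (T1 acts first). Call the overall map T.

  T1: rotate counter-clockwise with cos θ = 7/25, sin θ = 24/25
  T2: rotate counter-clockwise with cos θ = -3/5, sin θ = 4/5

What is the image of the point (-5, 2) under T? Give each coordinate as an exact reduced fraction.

T1 rotate counter-clockwise with cos θ = 7/25, sin θ = 24/25: (-5, 2) → (-83/25, -106/25)
T2 rotate counter-clockwise with cos θ = -3/5, sin θ = 4/5: (-83/25, -106/25) → (673/125, -14/125)

T(p) = (673/125, -14/125)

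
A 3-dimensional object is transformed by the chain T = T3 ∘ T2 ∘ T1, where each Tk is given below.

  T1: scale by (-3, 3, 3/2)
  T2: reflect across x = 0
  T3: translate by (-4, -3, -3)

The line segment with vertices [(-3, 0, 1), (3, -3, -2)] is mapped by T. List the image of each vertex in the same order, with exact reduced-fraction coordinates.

T1 scale by (-3, 3, 3/2): (-3, 0, 1) → (9, 0, 3/2); (3, -3, -2) → (-9, -9, -3)
T2 reflect across x = 0: (9, 0, 3/2) → (-9, 0, 3/2); (-9, -9, -3) → (9, -9, -3)
T3 translate by (-4, -3, -3): (-9, 0, 3/2) → (-13, -3, -3/2); (9, -9, -3) → (5, -12, -6)

image vertices: (-13, -3, -3/2), (5, -12, -6)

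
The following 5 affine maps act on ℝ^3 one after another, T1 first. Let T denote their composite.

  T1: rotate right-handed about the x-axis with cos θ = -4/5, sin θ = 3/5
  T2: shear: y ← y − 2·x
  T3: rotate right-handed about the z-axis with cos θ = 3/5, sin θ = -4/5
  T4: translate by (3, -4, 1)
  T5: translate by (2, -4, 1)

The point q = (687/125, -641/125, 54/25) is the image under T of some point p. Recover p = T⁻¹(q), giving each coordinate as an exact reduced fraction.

T1 = [1 0 0 0; 0 -4/5 -3/5 0; 0 3/5 -4/5 0; 0 0 0 1]
T2·T1 = [1 0 0 0; -2 -4/5 -3/5 0; 0 3/5 -4/5 0; 0 0 0 1]
T3·…·T1 = [-1 -16/25 -12/25 0; -2 -12/25 -9/25 0; 0 3/5 -4/5 0; 0 0 0 1]
T4·…·T1 = [-1 -16/25 -12/25 3; -2 -12/25 -9/25 -4; 0 3/5 -4/5 1; 0 0 0 1]
T5·…·T1 = [-1 -16/25 -12/25 5; -2 -12/25 -9/25 -8; 0 3/5 -4/5 2; 0 0 0 1]
det M = 1; M⁻¹ = [3/5 -4/5 0 -47/5; -8/5 4/5 3/5 66/5; -6/5 3/5 -4/5 62/5; 0 0 0 1]
M⁻¹ · (687/125, -641/125, 54/25)ᵀ = (-2, 8/5, 1)ᵀ

p = (-2, 8/5, 1)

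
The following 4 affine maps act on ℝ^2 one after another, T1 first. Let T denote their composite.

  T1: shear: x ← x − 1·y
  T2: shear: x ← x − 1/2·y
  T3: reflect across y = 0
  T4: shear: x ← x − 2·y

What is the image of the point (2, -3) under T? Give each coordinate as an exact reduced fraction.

T(p) = (1/2, 3)

T1 shear: x ← x − 1·y: (2, -3) → (5, -3)
T2 shear: x ← x − 1/2·y: (5, -3) → (13/2, -3)
T3 reflect across y = 0: (13/2, -3) → (13/2, 3)
T4 shear: x ← x − 2·y: (13/2, 3) → (1/2, 3)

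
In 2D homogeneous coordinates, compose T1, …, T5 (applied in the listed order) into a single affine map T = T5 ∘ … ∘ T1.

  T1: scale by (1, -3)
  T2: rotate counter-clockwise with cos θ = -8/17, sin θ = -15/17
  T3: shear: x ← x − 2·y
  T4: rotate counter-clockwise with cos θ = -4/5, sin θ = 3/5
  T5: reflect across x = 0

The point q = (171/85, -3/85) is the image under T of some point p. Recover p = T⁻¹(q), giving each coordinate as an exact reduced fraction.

T1 = [1 0 0; 0 -3 0; 0 0 1]
T2·T1 = [-8/17 -45/17 0; -15/17 24/17 0; 0 0 1]
T3·…·T1 = [22/17 -93/17 0; -15/17 24/17 0; 0 0 1]
T4·…·T1 = [-43/85 60/17 0; 126/85 -75/17 0; 0 0 1]
T5·…·T1 = [43/85 -60/17 0; 126/85 -75/17 0; 0 0 1]
det M = 3; M⁻¹ = [-25/17 20/17 0; -42/85 43/255 0; 0 0 1]
M⁻¹ · (171/85, -3/85)ᵀ = (-3, -1)ᵀ

p = (-3, -1)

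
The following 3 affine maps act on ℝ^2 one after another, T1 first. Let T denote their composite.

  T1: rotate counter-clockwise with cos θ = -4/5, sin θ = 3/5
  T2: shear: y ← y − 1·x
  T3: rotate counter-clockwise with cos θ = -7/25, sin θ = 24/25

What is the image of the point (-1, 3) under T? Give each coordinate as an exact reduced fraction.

T1 rotate counter-clockwise with cos θ = -4/5, sin θ = 3/5: (-1, 3) → (-1, -3)
T2 shear: y ← y − 1·x: (-1, -3) → (-1, -2)
T3 rotate counter-clockwise with cos θ = -7/25, sin θ = 24/25: (-1, -2) → (11/5, -2/5)

T(p) = (11/5, -2/5)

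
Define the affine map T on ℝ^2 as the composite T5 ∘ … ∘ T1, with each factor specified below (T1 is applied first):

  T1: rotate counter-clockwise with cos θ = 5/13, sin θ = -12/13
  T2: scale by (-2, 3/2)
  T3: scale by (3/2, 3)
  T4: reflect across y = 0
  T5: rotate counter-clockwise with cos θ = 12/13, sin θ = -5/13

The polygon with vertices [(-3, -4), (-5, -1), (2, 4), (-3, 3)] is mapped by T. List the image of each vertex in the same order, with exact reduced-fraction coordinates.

T1 rotate counter-clockwise with cos θ = 5/13, sin θ = -12/13: (-3, -4) → (-63/13, 16/13); (-5, -1) → (-37/13, 55/13); (2, 4) → (58/13, -4/13); (-3, 3) → (21/13, 51/13)
T2 scale by (-2, 3/2): (-63/13, 16/13) → (126/13, 24/13); (-37/13, 55/13) → (74/13, 165/26); (58/13, -4/13) → (-116/13, -6/13); (21/13, 51/13) → (-42/13, 153/26)
T3 scale by (3/2, 3): (126/13, 24/13) → (189/13, 72/13); (74/13, 165/26) → (111/13, 495/26); (-116/13, -6/13) → (-174/13, -18/13); (-42/13, 153/26) → (-63/13, 459/26)
T4 reflect across y = 0: (189/13, 72/13) → (189/13, -72/13); (111/13, 495/26) → (111/13, -495/26); (-174/13, -18/13) → (-174/13, 18/13); (-63/13, 459/26) → (-63/13, -459/26)
T5 rotate counter-clockwise with cos θ = 12/13, sin θ = -5/13: (189/13, -72/13) → (1908/169, -1809/169); (111/13, -495/26) → (189/338, -3525/169); (-174/13, 18/13) → (-1998/169, 1086/169); (-63/13, -459/26) → (-3807/338, -2439/169)

image vertices: (1908/169, -1809/169), (189/338, -3525/169), (-1998/169, 1086/169), (-3807/338, -2439/169)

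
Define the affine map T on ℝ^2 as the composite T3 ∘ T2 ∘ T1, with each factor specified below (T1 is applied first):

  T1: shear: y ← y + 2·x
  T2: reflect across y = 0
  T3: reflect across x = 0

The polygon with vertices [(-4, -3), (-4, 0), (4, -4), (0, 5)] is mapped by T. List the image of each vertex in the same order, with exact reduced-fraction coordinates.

T1 shear: y ← y + 2·x: (-4, -3) → (-4, -11); (-4, 0) → (-4, -8); (4, -4) → (4, 4); (0, 5) → (0, 5)
T2 reflect across y = 0: (-4, -11) → (-4, 11); (-4, -8) → (-4, 8); (4, 4) → (4, -4); (0, 5) → (0, -5)
T3 reflect across x = 0: (-4, 11) → (4, 11); (-4, 8) → (4, 8); (4, -4) → (-4, -4); (0, -5) → (0, -5)

image vertices: (4, 11), (4, 8), (-4, -4), (0, -5)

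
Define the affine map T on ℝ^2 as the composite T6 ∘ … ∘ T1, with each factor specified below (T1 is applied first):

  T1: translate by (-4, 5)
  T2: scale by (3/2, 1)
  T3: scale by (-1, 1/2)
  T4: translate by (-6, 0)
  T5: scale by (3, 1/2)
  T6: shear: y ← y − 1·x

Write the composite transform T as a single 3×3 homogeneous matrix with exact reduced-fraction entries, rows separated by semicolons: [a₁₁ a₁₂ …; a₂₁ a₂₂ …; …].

T1 = [1 0 -4; 0 1 5; 0 0 1]
T2·T1 = [3/2 0 -6; 0 1 5; 0 0 1]
T3·…·T1 = [-3/2 0 6; 0 1/2 5/2; 0 0 1]
T4·…·T1 = [-3/2 0 0; 0 1/2 5/2; 0 0 1]
T5·…·T1 = [-9/2 0 0; 0 1/4 5/4; 0 0 1]
T6·…·T1 = [-9/2 0 0; 9/2 1/4 5/4; 0 0 1]

T = [-9/2 0 0; 9/2 1/4 5/4; 0 0 1]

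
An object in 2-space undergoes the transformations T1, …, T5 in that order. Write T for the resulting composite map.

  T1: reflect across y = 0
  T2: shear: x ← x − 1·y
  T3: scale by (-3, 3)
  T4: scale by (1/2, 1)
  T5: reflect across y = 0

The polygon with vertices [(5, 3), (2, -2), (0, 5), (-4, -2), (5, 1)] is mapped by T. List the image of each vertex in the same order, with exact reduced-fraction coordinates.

T1 reflect across y = 0: (5, 3) → (5, -3); (2, -2) → (2, 2); (0, 5) → (0, -5); (-4, -2) → (-4, 2); (5, 1) → (5, -1)
T2 shear: x ← x − 1·y: (5, -3) → (8, -3); (2, 2) → (0, 2); (0, -5) → (5, -5); (-4, 2) → (-6, 2); (5, -1) → (6, -1)
T3 scale by (-3, 3): (8, -3) → (-24, -9); (0, 2) → (0, 6); (5, -5) → (-15, -15); (-6, 2) → (18, 6); (6, -1) → (-18, -3)
T4 scale by (1/2, 1): (-24, -9) → (-12, -9); (0, 6) → (0, 6); (-15, -15) → (-15/2, -15); (18, 6) → (9, 6); (-18, -3) → (-9, -3)
T5 reflect across y = 0: (-12, -9) → (-12, 9); (0, 6) → (0, -6); (-15/2, -15) → (-15/2, 15); (9, 6) → (9, -6); (-9, -3) → (-9, 3)

image vertices: (-12, 9), (0, -6), (-15/2, 15), (9, -6), (-9, 3)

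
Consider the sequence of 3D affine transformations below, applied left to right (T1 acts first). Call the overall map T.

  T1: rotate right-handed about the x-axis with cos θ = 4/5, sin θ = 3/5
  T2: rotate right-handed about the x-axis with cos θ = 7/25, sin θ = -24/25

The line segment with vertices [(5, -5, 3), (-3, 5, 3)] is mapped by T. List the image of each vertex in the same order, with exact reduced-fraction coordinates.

image vertices: (5, -11/5, 27/5), (-3, 29/5, -3/5)

T1 rotate right-handed about the x-axis with cos θ = 4/5, sin θ = 3/5: (5, -5, 3) → (5, -29/5, -3/5); (-3, 5, 3) → (-3, 11/5, 27/5)
T2 rotate right-handed about the x-axis with cos θ = 7/25, sin θ = -24/25: (5, -29/5, -3/5) → (5, -11/5, 27/5); (-3, 11/5, 27/5) → (-3, 29/5, -3/5)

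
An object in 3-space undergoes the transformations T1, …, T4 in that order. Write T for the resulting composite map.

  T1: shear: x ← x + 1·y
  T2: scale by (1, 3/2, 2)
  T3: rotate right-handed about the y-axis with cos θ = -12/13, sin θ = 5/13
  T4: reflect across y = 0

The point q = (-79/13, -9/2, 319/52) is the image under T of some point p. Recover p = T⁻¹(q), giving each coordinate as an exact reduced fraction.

T1 = [1 1 0 0; 0 1 0 0; 0 0 1 0; 0 0 0 1]
T2·T1 = [1 1 0 0; 0 3/2 0 0; 0 0 2 0; 0 0 0 1]
T3·…·T1 = [-12/13 -12/13 10/13 0; 0 3/2 0 0; -5/13 -5/13 -24/13 0; 0 0 0 1]
T4·…·T1 = [-12/13 -12/13 10/13 0; 0 -3/2 0 0; -5/13 -5/13 -24/13 0; 0 0 0 1]
det M = -3; M⁻¹ = [-12/13 2/3 -5/13 0; 0 -2/3 0 0; 5/26 0 -6/13 0; 0 0 0 1]
M⁻¹ · (-79/13, -9/2, 319/52)ᵀ = (1/4, 3, -4)ᵀ

p = (1/4, 3, -4)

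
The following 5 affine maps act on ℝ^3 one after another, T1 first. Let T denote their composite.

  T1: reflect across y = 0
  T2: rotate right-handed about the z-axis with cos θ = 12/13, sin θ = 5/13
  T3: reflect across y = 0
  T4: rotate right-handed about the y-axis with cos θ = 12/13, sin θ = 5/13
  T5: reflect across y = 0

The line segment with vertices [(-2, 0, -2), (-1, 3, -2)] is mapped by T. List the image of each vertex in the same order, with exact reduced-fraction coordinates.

T1 reflect across y = 0: (-2, 0, -2) → (-2, 0, -2); (-1, 3, -2) → (-1, -3, -2)
T2 rotate right-handed about the z-axis with cos θ = 12/13, sin θ = 5/13: (-2, 0, -2) → (-24/13, -10/13, -2); (-1, -3, -2) → (3/13, -41/13, -2)
T3 reflect across y = 0: (-24/13, -10/13, -2) → (-24/13, 10/13, -2); (3/13, -41/13, -2) → (3/13, 41/13, -2)
T4 rotate right-handed about the y-axis with cos θ = 12/13, sin θ = 5/13: (-24/13, 10/13, -2) → (-418/169, 10/13, -192/169); (3/13, 41/13, -2) → (-94/169, 41/13, -327/169)
T5 reflect across y = 0: (-418/169, 10/13, -192/169) → (-418/169, -10/13, -192/169); (-94/169, 41/13, -327/169) → (-94/169, -41/13, -327/169)

image vertices: (-418/169, -10/13, -192/169), (-94/169, -41/13, -327/169)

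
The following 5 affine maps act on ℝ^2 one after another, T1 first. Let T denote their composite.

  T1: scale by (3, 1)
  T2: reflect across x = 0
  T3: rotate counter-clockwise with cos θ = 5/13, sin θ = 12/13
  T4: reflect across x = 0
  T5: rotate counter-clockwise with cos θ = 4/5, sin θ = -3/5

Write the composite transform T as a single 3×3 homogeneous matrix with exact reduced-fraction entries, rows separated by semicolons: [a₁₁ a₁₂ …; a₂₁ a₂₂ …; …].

T = [-48/65 63/65 0; -189/65 -16/65 0; 0 0 1]

T1 = [3 0 0; 0 1 0; 0 0 1]
T2·T1 = [-3 0 0; 0 1 0; 0 0 1]
T3·…·T1 = [-15/13 -12/13 0; -36/13 5/13 0; 0 0 1]
T4·…·T1 = [15/13 12/13 0; -36/13 5/13 0; 0 0 1]
T5·…·T1 = [-48/65 63/65 0; -189/65 -16/65 0; 0 0 1]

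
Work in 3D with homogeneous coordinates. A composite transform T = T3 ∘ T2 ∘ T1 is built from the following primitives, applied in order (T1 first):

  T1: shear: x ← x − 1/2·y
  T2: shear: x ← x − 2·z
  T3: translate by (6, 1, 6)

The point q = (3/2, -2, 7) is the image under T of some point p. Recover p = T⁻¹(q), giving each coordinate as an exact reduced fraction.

p = (-4, -3, 1)

T1 = [1 -1/2 0 0; 0 1 0 0; 0 0 1 0; 0 0 0 1]
T2·T1 = [1 -1/2 -2 0; 0 1 0 0; 0 0 1 0; 0 0 0 1]
T3·…·T1 = [1 -1/2 -2 6; 0 1 0 1; 0 0 1 6; 0 0 0 1]
det M = 1; M⁻¹ = [1 1/2 2 -37/2; 0 1 0 -1; 0 0 1 -6; 0 0 0 1]
M⁻¹ · (3/2, -2, 7)ᵀ = (-4, -3, 1)ᵀ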